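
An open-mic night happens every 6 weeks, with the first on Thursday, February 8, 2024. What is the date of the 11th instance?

The 11th occurrence is 10 intervals after the first: 10 × 42 = 420 days after February 8, 2024.
February has 29 days — 21 days to the end of February leaves 399.
March has 31 days (368 left).
April has 30 days (338 left).
May has 31 days (307 left).
June has 30 days (277 left).
July has 31 days (246 left).
August has 31 days (215 left).
September has 30 days (185 left).
October has 31 days (154 left).
November has 30 days (124 left).
December has 31 days (93 left).
January has 31 days (62 left).
February has 28 days (34 left).
March has 31 days (3 left).
3 days into April → April 3, 2025.

April 3, 2025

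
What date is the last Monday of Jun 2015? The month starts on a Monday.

Jun 29, 2015

Jun 2015 begins on a Monday, so the first Monday is Jun 1.
Jun 2015 has 30 days. Adding weeks: 1, 8, 15, 22, 29 — the last one ≤ 30 is the 29th.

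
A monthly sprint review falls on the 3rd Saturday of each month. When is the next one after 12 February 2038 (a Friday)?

20 February 2038

February 2038 starts on a Monday; its first Saturday is the 6th, so the 3rd Saturday is the 20th — 20 February 2038.
20 February 2038 is after 12 February 2038, so that is the next one.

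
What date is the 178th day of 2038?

27 June 2038

January has 31 days (178 − 31 = 147 remain).
February has 28 days (147 − 28 = 119 remain).
March has 31 days (119 − 31 = 88 remain).
April has 30 days (88 − 30 = 58 remain).
May has 31 days (58 − 31 = 27 remain).
27 into June → June 27.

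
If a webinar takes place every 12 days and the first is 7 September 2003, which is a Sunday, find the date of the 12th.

The 12th occurrence is 11 intervals after the first: 11 × 12 = 132 days after 7 September 2003.
September has 30 days — 23 days to the end of September leaves 109.
October has 31 days (78 left).
November has 30 days (48 left).
December has 31 days (17 left).
17 days into January → 17 January 2004.

17 January 2004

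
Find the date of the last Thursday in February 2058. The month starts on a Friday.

February 28, 2058

February 2058 begins on a Friday, so the first Thursday is February 7 (6 days later).
February 2058 has 28 days. Adding weeks: 7, 14, 21, 28 — the last one ≤ 28 is the 28th.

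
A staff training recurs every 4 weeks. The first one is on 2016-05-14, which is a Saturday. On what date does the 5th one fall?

2016-09-03

The 5th occurrence is 4 intervals after the first: 4 × 28 = 112 days after 2016-05-14.
May has 31 days — 17 days to the end of May leaves 95.
June has 30 days (65 left).
July has 31 days (34 left).
August has 31 days (3 left).
3 days into September → 2016-09-03.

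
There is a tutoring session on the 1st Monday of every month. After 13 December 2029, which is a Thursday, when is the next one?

December 2029 starts on a Saturday, so its 1st Monday is 3 December 2029 (2 days in).
That is not after 13 December 2029, so look at January 2030.
January 2030 starts on a Tuesday, so its 1st Monday is 7 January 2030 (6 days in).

7 January 2030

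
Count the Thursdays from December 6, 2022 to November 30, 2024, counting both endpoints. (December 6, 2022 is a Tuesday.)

104

December 6, 2022 is a Tuesday; the first Thursday on or after it is December 8, 2022 (2 days later).
From December 8, 2022 to November 30, 2024: 23 + 365 + 335 = 723 days (rest of 2022, 2023, to November 30, 2024 in 2024).
723 ÷ 7 = 103 full weeks with remainder 2, so 103 more Thursdays after the first → 104.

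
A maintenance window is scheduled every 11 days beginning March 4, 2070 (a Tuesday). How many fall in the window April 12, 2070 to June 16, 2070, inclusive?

Occurrences land 11·i days after March 4, 2070 for i = 0, 1, 2, …
April 12, 2070 is 39 days after the start; 39 ÷ 11 = 3 remainder 6; since the remainder is 6, round up to i = 4. First occurrence in the window: #5 on April 17, 2070 (4×11 = 44 days in).
June 16, 2070 is 104 days after the start; 104 ÷ 11 = 9 remainder 5. Last occurrence in the window: #10 on June 11, 2070.
Occurrences #5 through #10: 6 in total.

6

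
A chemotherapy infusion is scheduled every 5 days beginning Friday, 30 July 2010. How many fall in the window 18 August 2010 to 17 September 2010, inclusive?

Occurrences land 5·i days after 30 July 2010 for i = 0, 1, 2, …
18 August 2010 is 19 days after the start; 19 ÷ 5 = 3 remainder 4; since the remainder is 4, round up to i = 4. First occurrence in the window: #5 on 19 August 2010 (4×5 = 20 days in).
17 September 2010 is 49 days after the start; 49 ÷ 5 = 9 remainder 4. Last occurrence in the window: #10 on 13 September 2010.
Occurrences #5 through #10: 6 in total.

6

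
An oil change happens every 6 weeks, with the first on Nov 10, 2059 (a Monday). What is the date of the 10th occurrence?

The 10th occurrence is 9 intervals after the first: 9 × 42 = 378 days after Nov 10, 2059.
Nov has 30 days — 20 days to the end of Nov leaves 358.
Dec has 31 days (327 left).
Jan has 31 days (296 left).
Feb has 29 days (267 left).
Mar has 31 days (236 left).
Apr has 30 days (206 left).
May has 31 days (175 left).
Jun has 30 days (145 left).
Jul has 31 days (114 left).
Aug has 31 days (83 left).
Sep has 30 days (53 left).
Oct has 31 days (22 left).
22 days into Nov → Nov 22, 2060.

Nov 22, 2060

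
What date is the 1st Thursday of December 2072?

1 December 2072

December 2072 begins on a Thursday, so the first Thursday is December 1.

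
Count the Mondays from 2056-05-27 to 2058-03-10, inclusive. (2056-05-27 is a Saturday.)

93

2056-05-27 is a Saturday; the first Monday on or after it is 2056-05-29 (2 days later).
From 2056-05-29 to 2058-03-10: 216 + 365 + 69 = 650 days (rest of 2056, 2057, to 2058-03-10 in 2058).
650 ÷ 7 = 92 full weeks with remainder 6, so 92 more Mondays after the first → 93.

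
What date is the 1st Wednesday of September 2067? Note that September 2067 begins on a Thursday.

September 7, 2067

September 2067 begins on a Thursday, so the first Wednesday is September 7 (6 days later).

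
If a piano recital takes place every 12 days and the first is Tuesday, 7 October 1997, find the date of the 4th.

The 4th occurrence is 3 intervals after the first: 3 × 12 = 36 days after 7 October 1997.
October has 31 days — 24 days to the end of October leaves 12.
12 days into November → 12 November 1997.

12 November 1997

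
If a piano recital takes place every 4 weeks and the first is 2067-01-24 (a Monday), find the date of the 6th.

2067-06-13

The 6th occurrence is 5 intervals after the first: 5 × 28 = 140 days after 2067-01-24.
January has 31 days — 7 days to the end of January leaves 133.
February has 28 days (105 left).
March has 31 days (74 left).
April has 30 days (44 left).
May has 31 days (13 left).
13 days into June → 2067-06-13.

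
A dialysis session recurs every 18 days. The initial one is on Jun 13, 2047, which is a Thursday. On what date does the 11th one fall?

Dec 10, 2047

The 11th occurrence is 10 intervals after the first: 10 × 18 = 180 days after Jun 13, 2047.
Jun has 30 days — 17 days to the end of Jun leaves 163.
Jul has 31 days (132 left).
Aug has 31 days (101 left).
Sep has 30 days (71 left).
Oct has 31 days (40 left).
Nov has 30 days (10 left).
10 days into Dec → Dec 10, 2047.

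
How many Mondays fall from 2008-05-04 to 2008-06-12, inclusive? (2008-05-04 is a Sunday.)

2008-05-04 is a Sunday; the first Monday on or after it is 2008-05-05 (1 day later).
From 2008-05-05 to 2008-06-12: 26 + 12 = 38 days (rest of May, June).
38 ÷ 7 = 5 full weeks with remainder 3, so 5 more Mondays after the first → 6.

6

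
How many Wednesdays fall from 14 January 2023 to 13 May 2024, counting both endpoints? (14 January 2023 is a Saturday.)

69

14 January 2023 is a Saturday; the first Wednesday on or after it is 18 January 2023 (4 days later).
From 18 January 2023 to 13 May 2024: 347 + 134 = 481 days (rest of 2023, to 13 May 2024 in 2024).
481 ÷ 7 = 68 full weeks with remainder 5, so 68 more Wednesdays after the first → 69.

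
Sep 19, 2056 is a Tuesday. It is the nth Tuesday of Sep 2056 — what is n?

Day 19 falls in week ⌈19/7⌉ of the month.
Days 1–7 hold the 1st Tuesday, 8–14 the 2nd, 15–21 the 3rd, 22–28 the 4th, 29–31 the 5th.
19 is in the range for the 3rd.

3rd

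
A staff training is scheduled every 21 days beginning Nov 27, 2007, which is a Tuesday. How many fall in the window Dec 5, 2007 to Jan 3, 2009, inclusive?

Occurrences land 21·i days after Nov 27, 2007 for i = 0, 1, 2, …
Dec 5, 2007 is 8 days after the start; 8 ÷ 21 = 0 remainder 8; since the remainder is 8, round up to i = 1. First occurrence in the window: #2 on Dec 18, 2007 (1×21 = 21 days in).
Jan 3, 2009 is 403 days after the start; 403 ÷ 21 = 19 remainder 4. Last occurrence in the window: #20 on Dec 30, 2008.
Occurrences #2 through #20: 19 in total.

19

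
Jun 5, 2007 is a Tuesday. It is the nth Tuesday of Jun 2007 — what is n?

Day 5 falls in week ⌈5/7⌉ of the month.
Days 1–7 hold the 1st Tuesday, 8–14 the 2nd, 15–21 the 3rd, 22–28 the 4th, 29–31 the 5th.
5 is in the range for the 1st.

1st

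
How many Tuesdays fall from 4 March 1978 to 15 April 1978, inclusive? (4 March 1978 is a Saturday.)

6

4 March 1978 is a Saturday; the first Tuesday on or after it is 7 March 1978 (3 days later).
From 7 March 1978 to 15 April 1978: 24 + 15 = 39 days (rest of March, April).
39 ÷ 7 = 5 full weeks with remainder 4, so 5 more Tuesdays after the first → 6.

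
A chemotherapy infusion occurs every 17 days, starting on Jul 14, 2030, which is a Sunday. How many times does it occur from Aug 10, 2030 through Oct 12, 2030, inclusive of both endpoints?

4

Occurrences land 17·i days after Jul 14, 2030 for i = 0, 1, 2, …
Aug 10, 2030 is 27 days after the start; 27 ÷ 17 = 1 remainder 10; since the remainder is 10, round up to i = 2. First occurrence in the window: #3 on Aug 17, 2030 (2×17 = 34 days in).
Oct 12, 2030 is 90 days after the start; 90 ÷ 17 = 5 remainder 5. Last occurrence in the window: #6 on Oct 7, 2030.
Occurrences #3 through #6: 4 in total.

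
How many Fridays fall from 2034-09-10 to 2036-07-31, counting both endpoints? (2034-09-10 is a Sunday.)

98

2034-09-10 is a Sunday; the first Friday on or after it is 2034-09-15 (5 days later).
From 2034-09-15 to 2036-07-31: 107 + 365 + 213 = 685 days (rest of 2034, 2035, to 2036-07-31 in 2036).
685 ÷ 7 = 97 full weeks with remainder 6, so 97 more Fridays after the first → 98.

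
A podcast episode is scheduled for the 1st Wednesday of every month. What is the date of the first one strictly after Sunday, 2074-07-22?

July 2074 starts on a Sunday, so its 1st Wednesday is 2074-07-04 (3 days in).
That is not after 2074-07-22, so look at August 2074.
August 2074 starts on a Wednesday, so its 1st Wednesday is 2074-08-01.

2074-08-01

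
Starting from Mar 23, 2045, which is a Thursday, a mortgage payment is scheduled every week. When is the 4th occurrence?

The 4th occurrence is 3 intervals after the first: 3 × 7 = 21 days after Mar 23, 2045.
Mar has 31 days — 8 days to the end of Mar leaves 13.
13 days into Apr → Apr 13, 2045.

Apr 13, 2045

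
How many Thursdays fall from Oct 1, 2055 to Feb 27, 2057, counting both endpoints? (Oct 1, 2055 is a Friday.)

Oct 1, 2055 is a Friday; the first Thursday on or after it is Oct 7, 2055 (6 days later).
From Oct 7, 2055 to Feb 27, 2057: 85 + 366 + 58 = 509 days (rest of 2055, 2056, to Feb 27, 2057 in 2057).
509 ÷ 7 = 72 full weeks with remainder 5, so 72 more Thursdays after the first → 73.

73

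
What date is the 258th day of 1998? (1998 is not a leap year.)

1998-09-15

January has 31 days (258 − 31 = 227 remain).
February has 28 days (227 − 28 = 199 remain).
March has 31 days (199 − 31 = 168 remain).
April has 30 days (168 − 30 = 138 remain).
May has 31 days (138 − 31 = 107 remain).
June has 30 days (107 − 30 = 77 remain).
July has 31 days (77 − 31 = 46 remain).
August has 31 days (46 − 31 = 15 remain).
15 into September → September 15.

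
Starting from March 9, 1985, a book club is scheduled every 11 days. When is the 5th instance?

The 5th occurrence is 4 intervals after the first: 4 × 11 = 44 days after March 9, 1985.
March has 31 days — 22 days to the end of March leaves 22.
22 days into April → April 22, 1985.

April 22, 1985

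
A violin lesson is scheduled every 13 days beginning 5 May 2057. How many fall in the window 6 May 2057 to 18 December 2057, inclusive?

Occurrences land 13·i days after 5 May 2057 for i = 0, 1, 2, …
6 May 2057 is 1 day after the start; 1 ÷ 13 = 0 remainder 1; since the remainder is 1, round up to i = 1. First occurrence in the window: #2 on 18 May 2057 (1×13 = 13 days in).
18 December 2057 is 227 days after the start; 227 ÷ 13 = 17 remainder 6. Last occurrence in the window: #18 on 12 December 2057.
Occurrences #2 through #18: 17 in total.

17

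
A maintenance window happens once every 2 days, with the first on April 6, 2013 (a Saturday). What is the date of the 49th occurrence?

July 11, 2013

The 49th occurrence is 48 intervals after the first: 48 × 2 = 96 days after April 6, 2013.
April has 30 days — 24 days to the end of April leaves 72.
May has 31 days (41 left).
June has 30 days (11 left).
11 days into July → July 11, 2013.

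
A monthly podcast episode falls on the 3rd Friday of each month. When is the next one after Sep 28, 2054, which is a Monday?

Oct 16, 2054

Sep 2054 starts on a Tuesday; its first Friday is the 4th, so the 3rd Friday is the 18th — Sep 18, 2054.
That is not after Sep 28, 2054, so look at Oct 2054.
Oct 2054 starts on a Thursday; its first Friday is the 2nd, so the 3rd Friday is the 16th — Oct 16, 2054.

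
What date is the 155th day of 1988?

Jan has 31 days (155 − 31 = 124 remain).
Feb has 29 days (124 − 29 = 95 remain).
Mar has 31 days (95 − 31 = 64 remain).
Apr has 30 days (64 − 30 = 34 remain).
May has 31 days (34 − 31 = 3 remain).
3 into Jun → Jun 3.

Jun 3, 1988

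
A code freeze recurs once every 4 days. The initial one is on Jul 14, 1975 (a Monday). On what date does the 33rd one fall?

The 33rd occurrence is 32 intervals after the first: 32 × 4 = 128 days after Jul 14, 1975.
Jul has 31 days — 17 days to the end of Jul leaves 111.
Aug has 31 days (80 left).
Sep has 30 days (50 left).
Oct has 31 days (19 left).
19 days into Nov → Nov 19, 1975.

Nov 19, 1975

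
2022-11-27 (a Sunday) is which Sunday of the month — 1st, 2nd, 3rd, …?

Day 27 falls in week ⌈27/7⌉ of the month.
Days 1–7 hold the 1st Sunday, 8–14 the 2nd, 15–21 the 3rd, 22–28 the 4th, 29–31 the 5th.
27 is in the range for the 4th.

4th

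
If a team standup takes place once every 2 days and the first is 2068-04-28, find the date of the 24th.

The 24th occurrence is 23 intervals after the first: 23 × 2 = 46 days after 2068-04-28.
April has 30 days — 2 days to the end of April leaves 44.
May has 31 days (13 left).
13 days into June → 2068-06-13.

2068-06-13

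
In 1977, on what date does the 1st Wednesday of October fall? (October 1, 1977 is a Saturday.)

1977-10-05

October 1977 begins on a Saturday, so the first Wednesday is October 5 (4 days later).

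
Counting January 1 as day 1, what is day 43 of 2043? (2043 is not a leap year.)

Feb 12, 2043

Jan has 31 days (43 − 31 = 12 remain).
12 into Feb → Feb 12.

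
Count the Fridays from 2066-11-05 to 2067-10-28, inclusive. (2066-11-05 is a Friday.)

2066-11-05 is a Friday; the first Friday on or after it is 2066-11-05.
From 2066-11-05 to 2067-10-28: 56 + 301 = 357 days (rest of 2066, to 2067-10-28 in 2067).
357 ÷ 7 = 51 full weeks with remainder 0, so 51 more Fridays after the first → 52.

52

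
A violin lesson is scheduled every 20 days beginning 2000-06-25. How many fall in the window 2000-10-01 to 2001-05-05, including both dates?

Occurrences land 20·i days after 2000-06-25 for i = 0, 1, 2, …
2000-10-01 is 98 days after the start; 98 ÷ 20 = 4 remainder 18; since the remainder is 18, round up to i = 5. First occurrence in the window: #6 on 2000-10-03 (5×20 = 100 days in).
2001-05-05 is 314 days after the start; 314 ÷ 20 = 15 remainder 14. Last occurrence in the window: #16 on 2001-04-21.
Occurrences #6 through #16: 11 in total.

11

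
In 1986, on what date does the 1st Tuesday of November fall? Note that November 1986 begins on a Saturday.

November 4, 1986

November 1986 begins on a Saturday, so the first Tuesday is November 4 (3 days later).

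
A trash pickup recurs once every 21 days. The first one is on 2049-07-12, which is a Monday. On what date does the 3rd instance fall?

The 3rd occurrence is 2 intervals after the first: 2 × 21 = 42 days after 2049-07-12.
July has 31 days — 19 days to the end of July leaves 23.
23 days into August → 2049-08-23.

2049-08-23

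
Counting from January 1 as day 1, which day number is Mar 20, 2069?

79

Days in months before Mar: 31 + 28 = 59.
Plus 20 days into Mar → day 79.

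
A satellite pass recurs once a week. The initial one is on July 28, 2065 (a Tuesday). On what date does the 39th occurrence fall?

April 20, 2066

The 39th occurrence is 38 intervals after the first: 38 × 7 = 266 days after July 28, 2065.
July has 31 days — 3 days to the end of July leaves 263.
August has 31 days (232 left).
September has 30 days (202 left).
October has 31 days (171 left).
November has 30 days (141 left).
December has 31 days (110 left).
January has 31 days (79 left).
February has 28 days (51 left).
March has 31 days (20 left).
20 days into April → April 20, 2066.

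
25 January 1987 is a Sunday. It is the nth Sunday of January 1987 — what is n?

4th

Day 25 falls in week ⌈25/7⌉ of the month.
Days 1–7 hold the 1st Sunday, 8–14 the 2nd, 15–21 the 3rd, 22–28 the 4th, 29–31 the 5th.
25 is in the range for the 4th.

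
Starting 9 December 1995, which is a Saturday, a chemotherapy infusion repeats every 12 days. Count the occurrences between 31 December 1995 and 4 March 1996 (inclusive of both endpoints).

Occurrences land 12·i days after 9 December 1995 for i = 0, 1, 2, …
31 December 1995 is 22 days after the start; 22 ÷ 12 = 1 remainder 10; since the remainder is 10, round up to i = 2. First occurrence in the window: #3 on 2 January 1996 (2×12 = 24 days in).
4 March 1996 is 86 days after the start; 86 ÷ 12 = 7 remainder 2. Last occurrence in the window: #8 on 2 March 1996.
Occurrences #3 through #8: 6 in total.

6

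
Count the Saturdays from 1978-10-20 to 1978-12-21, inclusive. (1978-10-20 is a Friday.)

9

1978-10-20 is a Friday; the first Saturday on or after it is 1978-10-21 (1 day later).
From 1978-10-21 to 1978-12-21: 10 + 30 + 21 = 61 days (rest of October, November, December).
61 ÷ 7 = 8 full weeks with remainder 5, so 8 more Saturdays after the first → 9.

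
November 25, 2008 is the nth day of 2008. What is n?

Days in months before November: 31 + 29 + 31 + 30 + 31 + 30 + 31 + 31 + 30 + 31 = 305.
Plus 25 days into November → day 330.

330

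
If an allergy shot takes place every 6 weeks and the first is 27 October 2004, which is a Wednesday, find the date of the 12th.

1 February 2006

The 12th occurrence is 11 intervals after the first: 11 × 42 = 462 days after 27 October 2004.
October has 31 days — 4 days to the end of October leaves 458.
From end of October to end of 2004 is 61 days (397 left).
2005 has 365 days (32 left).
January has 31 days (1 left).
1 day into February → 1 February 2006.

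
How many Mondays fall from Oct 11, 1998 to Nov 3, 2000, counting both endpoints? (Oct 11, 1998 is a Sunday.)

108

Oct 11, 1998 is a Sunday; the first Monday on or after it is Oct 12, 1998 (1 day later).
From Oct 12, 1998 to Nov 3, 2000: 80 + 365 + 308 = 753 days (rest of 1998, 1999, to Nov 3, 2000 in 2000).
753 ÷ 7 = 107 full weeks with remainder 4, so 107 more Mondays after the first → 108.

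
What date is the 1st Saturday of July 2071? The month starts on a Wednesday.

July 4, 2071

July 2071 begins on a Wednesday, so the first Saturday is July 4 (3 days later).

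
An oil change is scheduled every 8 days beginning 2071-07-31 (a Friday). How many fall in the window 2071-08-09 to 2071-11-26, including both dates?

13

Occurrences land 8·i days after 2071-07-31 for i = 0, 1, 2, …
2071-08-09 is 9 days after the start; 9 ÷ 8 = 1 remainder 1; since the remainder is 1, round up to i = 2. First occurrence in the window: #3 on 2071-08-16 (2×8 = 16 days in).
2071-11-26 is 118 days after the start; 118 ÷ 8 = 14 remainder 6. Last occurrence in the window: #15 on 2071-11-20.
Occurrences #3 through #15: 13 in total.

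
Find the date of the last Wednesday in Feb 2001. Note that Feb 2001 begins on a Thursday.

Feb 28, 2001

Feb 2001 begins on a Thursday, so the first Wednesday is Feb 7 (6 days later).
Feb 2001 has 28 days. Adding weeks: 7, 14, 21, 28 — the last one ≤ 28 is the 28th.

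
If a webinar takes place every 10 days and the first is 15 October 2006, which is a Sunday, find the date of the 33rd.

The 33rd occurrence is 32 intervals after the first: 32 × 10 = 320 days after 15 October 2006.
October has 31 days — 16 days to the end of October leaves 304.
November has 30 days (274 left).
December has 31 days (243 left).
January has 31 days (212 left).
February has 28 days (184 left).
March has 31 days (153 left).
April has 30 days (123 left).
May has 31 days (92 left).
June has 30 days (62 left).
July has 31 days (31 left).
31 days into August → 31 August 2007.

31 August 2007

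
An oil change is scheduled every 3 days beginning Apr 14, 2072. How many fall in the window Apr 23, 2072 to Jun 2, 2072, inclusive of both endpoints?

14

Occurrences land 3·i days after Apr 14, 2072 for i = 0, 1, 2, …
Apr 23, 2072 is 9 days after the start; 9 ÷ 3 = 3 remainder 0. First occurrence in the window: #4 on Apr 23, 2072 (3×3 = 9 days in).
Jun 2, 2072 is 49 days after the start; 49 ÷ 3 = 16 remainder 1. Last occurrence in the window: #17 on Jun 1, 2072.
Occurrences #4 through #17: 14 in total.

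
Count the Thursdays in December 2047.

December 1, 2047 is a Sunday; the first Thursday on or after it is December 5, 2047 (4 days later).
From December 5, 2047 to December 31, 2047 is 31 − 5 = 26 days.
26 ÷ 7 = 3 full weeks with remainder 5, so 3 more Thursdays after the first → 4.

4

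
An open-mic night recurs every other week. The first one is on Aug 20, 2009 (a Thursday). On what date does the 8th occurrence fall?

Nov 26, 2009

The 8th occurrence is 7 intervals after the first: 7 × 14 = 98 days after Aug 20, 2009.
Aug has 31 days — 11 days to the end of Aug leaves 87.
Sep has 30 days (57 left).
Oct has 31 days (26 left).
26 days into Nov → Nov 26, 2009.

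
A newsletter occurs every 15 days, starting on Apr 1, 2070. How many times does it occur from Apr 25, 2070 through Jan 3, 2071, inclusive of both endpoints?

17

Occurrences land 15·i days after Apr 1, 2070 for i = 0, 1, 2, …
Apr 25, 2070 is 24 days after the start; 24 ÷ 15 = 1 remainder 9; since the remainder is 9, round up to i = 2. First occurrence in the window: #3 on May 1, 2070 (2×15 = 30 days in).
Jan 3, 2071 is 277 days after the start; 277 ÷ 15 = 18 remainder 7. Last occurrence in the window: #19 on Dec 27, 2070.
Occurrences #3 through #19: 17 in total.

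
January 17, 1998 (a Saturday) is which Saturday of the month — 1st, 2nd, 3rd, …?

3rd

Day 17 falls in week ⌈17/7⌉ of the month.
Days 1–7 hold the 1st Saturday, 8–14 the 2nd, 15–21 the 3rd, 22–28 the 4th, 29–31 the 5th.
17 is in the range for the 3rd.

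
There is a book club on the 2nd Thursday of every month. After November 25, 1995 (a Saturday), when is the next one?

November 1995 starts on a Wednesday; its first Thursday is the 2nd, so the 2nd Thursday is the 9th — November 9, 1995.
That is not after November 25, 1995, so look at December 1995.
December 1995 starts on a Friday; its first Thursday is the 7th, so the 2nd Thursday is the 14th — December 14, 1995.

December 14, 1995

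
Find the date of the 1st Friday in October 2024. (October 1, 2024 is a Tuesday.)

2024-10-04

October 2024 begins on a Tuesday, so the first Friday is October 4 (3 days later).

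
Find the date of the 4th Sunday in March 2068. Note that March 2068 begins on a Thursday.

2068-03-25

March 2068 begins on a Thursday, so the first Sunday is March 4 (3 days later).
The 4th Sunday is 3 weeks later: 4 + 21 = 25.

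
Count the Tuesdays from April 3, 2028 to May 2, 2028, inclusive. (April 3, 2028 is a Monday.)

5

April 3, 2028 is a Monday; the first Tuesday on or after it is April 4, 2028 (1 day later).
From April 4, 2028 to May 2, 2028: 26 + 2 = 28 days (rest of April, May).
28 ÷ 7 = 4 full weeks with remainder 0, so 4 more Tuesdays after the first → 5.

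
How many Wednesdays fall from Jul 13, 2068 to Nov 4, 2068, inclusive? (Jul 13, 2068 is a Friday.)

Jul 13, 2068 is a Friday; the first Wednesday on or after it is Jul 18, 2068 (5 days later).
From Jul 18, 2068 to Nov 4, 2068: 13 + 31 + 30 + 31 + 4 = 109 days (rest of Jul, Aug, Sep, Oct, Nov).
109 ÷ 7 = 15 full weeks with remainder 4, so 15 more Wednesdays after the first → 16.

16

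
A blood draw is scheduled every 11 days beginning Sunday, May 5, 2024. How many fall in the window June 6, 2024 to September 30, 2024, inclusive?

Occurrences land 11·i days after May 5, 2024 for i = 0, 1, 2, …
June 6, 2024 is 32 days after the start; 32 ÷ 11 = 2 remainder 10; since the remainder is 10, round up to i = 3. First occurrence in the window: #4 on June 7, 2024 (3×11 = 33 days in).
September 30, 2024 is 148 days after the start; 148 ÷ 11 = 13 remainder 5. Last occurrence in the window: #14 on September 25, 2024.
Occurrences #4 through #14: 11 in total.

11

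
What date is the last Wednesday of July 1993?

1993-07-28

The first Wednesday of July 1993 is July 7.
July 1993 has 31 days. Adding weeks: 7, 14, 21, 28 — the last one ≤ 31 is the 28th.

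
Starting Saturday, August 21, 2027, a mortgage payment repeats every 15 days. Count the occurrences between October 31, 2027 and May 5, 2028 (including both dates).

13

Occurrences land 15·i days after August 21, 2027 for i = 0, 1, 2, …
October 31, 2027 is 71 days after the start; 71 ÷ 15 = 4 remainder 11; since the remainder is 11, round up to i = 5. First occurrence in the window: #6 on November 4, 2027 (5×15 = 75 days in).
May 5, 2028 is 258 days after the start; 258 ÷ 15 = 17 remainder 3. Last occurrence in the window: #18 on May 2, 2028.
Occurrences #6 through #18: 13 in total.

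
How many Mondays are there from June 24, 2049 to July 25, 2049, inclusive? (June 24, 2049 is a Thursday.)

4

June 24, 2049 is a Thursday; the first Monday on or after it is June 28, 2049 (4 days later).
From June 28, 2049 to July 25, 2049: 2 + 25 = 27 days (rest of June, July).
27 ÷ 7 = 3 full weeks with remainder 6, so 3 more Mondays after the first → 4.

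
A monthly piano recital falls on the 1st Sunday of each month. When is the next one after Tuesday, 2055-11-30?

November 2055 starts on a Monday, so its 1st Sunday is 2055-11-07 (6 days in).
That is not after 2055-11-30, so look at December 2055.
December 2055 starts on a Wednesday, so its 1st Sunday is 2055-12-05 (4 days in).

2055-12-05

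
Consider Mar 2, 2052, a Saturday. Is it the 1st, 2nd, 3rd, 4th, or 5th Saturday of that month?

Day 2 falls in week ⌈2/7⌉ of the month.
Days 1–7 hold the 1st Saturday, 8–14 the 2nd, 15–21 the 3rd, 22–28 the 4th, 29–31 the 5th.
2 is in the range for the 1st.

1st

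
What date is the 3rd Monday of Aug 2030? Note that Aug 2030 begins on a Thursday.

Aug 2030 begins on a Thursday, so the first Monday is Aug 5 (4 days later).
The 3rd Monday is 2 weeks later: 5 + 14 = 19.

Aug 19, 2030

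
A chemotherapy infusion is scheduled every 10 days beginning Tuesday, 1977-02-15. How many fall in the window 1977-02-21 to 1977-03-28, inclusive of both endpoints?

4

Occurrences land 10·i days after 1977-02-15 for i = 0, 1, 2, …
1977-02-21 is 6 days after the start; 6 ÷ 10 = 0 remainder 6; since the remainder is 6, round up to i = 1. First occurrence in the window: #2 on 1977-02-25 (1×10 = 10 days in).
1977-03-28 is 41 days after the start; 41 ÷ 10 = 4 remainder 1. Last occurrence in the window: #5 on 1977-03-27.
Occurrences #2 through #5: 4 in total.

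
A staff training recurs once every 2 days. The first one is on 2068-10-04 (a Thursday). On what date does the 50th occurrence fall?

2069-01-10

The 50th occurrence is 49 intervals after the first: 49 × 2 = 98 days after 2068-10-04.
October has 31 days — 27 days to the end of October leaves 71.
November has 30 days (41 left).
December has 31 days (10 left).
10 days into January → 2069-01-10.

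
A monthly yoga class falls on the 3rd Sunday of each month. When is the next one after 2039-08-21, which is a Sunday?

August 2039 starts on a Monday; its first Sunday is the 7th, so the 3rd Sunday is the 21st — 2039-08-21.
That is not after 2039-08-21, so look at September 2039.
September 2039 starts on a Thursday; its first Sunday is the 4th, so the 3rd Sunday is the 18th — 2039-09-18.

2039-09-18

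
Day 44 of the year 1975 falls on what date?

January has 31 days (44 − 31 = 13 remain).
13 into February → February 13.

13 February 1975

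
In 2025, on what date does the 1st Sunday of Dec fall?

The first Sunday of Dec 2025 is Dec 7.

Dec 7, 2025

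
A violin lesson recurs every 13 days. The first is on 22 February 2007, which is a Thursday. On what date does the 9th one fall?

The 9th occurrence is 8 intervals after the first: 8 × 13 = 104 days after 22 February 2007.
February has 28 days — 6 days to the end of February leaves 98.
March has 31 days (67 left).
April has 30 days (37 left).
May has 31 days (6 left).
6 days into June → 6 June 2007.

6 June 2007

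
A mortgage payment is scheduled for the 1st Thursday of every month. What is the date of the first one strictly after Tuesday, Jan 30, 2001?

Jan 2001 starts on a Monday, so its 1st Thursday is Jan 4, 2001 (3 days in).
That is not after Jan 30, 2001, so look at Feb 2001.
Feb 2001 starts on a Thursday, so its 1st Thursday is Feb 1, 2001.

Feb 1, 2001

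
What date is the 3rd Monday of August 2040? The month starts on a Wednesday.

August 20, 2040

August 2040 begins on a Wednesday, so the first Monday is August 6 (5 days later).
The 3rd Monday is 2 weeks later: 6 + 14 = 20.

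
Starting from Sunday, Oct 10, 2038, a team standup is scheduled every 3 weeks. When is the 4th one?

The 4th occurrence is 3 intervals after the first: 3 × 21 = 63 days after Oct 10, 2038.
Oct has 31 days — 21 days to the end of Oct leaves 42.
Nov has 30 days (12 left).
12 days into Dec → Dec 12, 2038.

Dec 12, 2038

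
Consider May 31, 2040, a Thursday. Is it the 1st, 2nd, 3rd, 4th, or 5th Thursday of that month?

Day 31 falls in week ⌈31/7⌉ of the month.
Days 1–7 hold the 1st Thursday, 8–14 the 2nd, 15–21 the 3rd, 22–28 the 4th, 29–31 the 5th.
31 is in the range for the 5th.

5th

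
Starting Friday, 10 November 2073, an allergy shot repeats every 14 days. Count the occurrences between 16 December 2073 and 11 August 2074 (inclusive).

Occurrences land 14·i days after 10 November 2073 for i = 0, 1, 2, …
16 December 2073 is 36 days after the start; 36 ÷ 14 = 2 remainder 8; since the remainder is 8, round up to i = 3. First occurrence in the window: #4 on 22 December 2073 (3×14 = 42 days in).
11 August 2074 is 274 days after the start; 274 ÷ 14 = 19 remainder 8. Last occurrence in the window: #20 on 3 August 2074.
Occurrences #4 through #20: 17 in total.

17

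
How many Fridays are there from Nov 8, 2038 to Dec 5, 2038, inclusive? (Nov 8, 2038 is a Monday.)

4

Nov 8, 2038 is a Monday; the first Friday on or after it is Nov 12, 2038 (4 days later).
From Nov 12, 2038 to Dec 5, 2038: 18 + 5 = 23 days (rest of Nov, Dec).
23 ÷ 7 = 3 full weeks with remainder 2, so 3 more Fridays after the first → 4.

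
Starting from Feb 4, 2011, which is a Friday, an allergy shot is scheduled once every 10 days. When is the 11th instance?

The 11th occurrence is 10 intervals after the first: 10 × 10 = 100 days after Feb 4, 2011.
Feb has 28 days — 24 days to the end of Feb leaves 76.
Mar has 31 days (45 left).
Apr has 30 days (15 left).
15 days into May → May 15, 2011.

May 15, 2011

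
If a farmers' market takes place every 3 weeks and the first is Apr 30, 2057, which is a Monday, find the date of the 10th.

Nov 5, 2057

The 10th occurrence is 9 intervals after the first: 9 × 21 = 189 days after Apr 30, 2057.
Apr has 30 days — 0 days to the end of Apr leaves 189.
May has 31 days (158 left).
Jun has 30 days (128 left).
Jul has 31 days (97 left).
Aug has 31 days (66 left).
Sep has 30 days (36 left).
Oct has 31 days (5 left).
5 days into Nov → Nov 5, 2057.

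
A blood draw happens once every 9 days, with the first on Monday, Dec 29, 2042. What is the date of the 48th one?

The 48th occurrence is 47 intervals after the first: 47 × 9 = 423 days after Dec 29, 2042.
Dec has 31 days — 2 days to the end of Dec leaves 421.
2043 has 365 days (56 left).
Jan has 31 days (25 left).
25 days into Feb → Feb 25, 2044.

Feb 25, 2044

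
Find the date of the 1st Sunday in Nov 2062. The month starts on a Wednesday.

Nov 5, 2062

Nov 2062 begins on a Wednesday, so the first Sunday is Nov 5 (4 days later).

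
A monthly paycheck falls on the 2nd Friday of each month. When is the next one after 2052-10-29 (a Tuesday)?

October 2052 starts on a Tuesday; its first Friday is the 4th, so the 2nd Friday is the 11th — 2052-10-11.
That is not after 2052-10-29, so look at November 2052.
November 2052 starts on a Friday; its first Friday is the 1st, so the 2nd Friday is the 8th — 2052-11-08.

2052-11-08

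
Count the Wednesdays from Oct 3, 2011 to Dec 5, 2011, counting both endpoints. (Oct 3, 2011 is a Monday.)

Oct 3, 2011 is a Monday; the first Wednesday on or after it is Oct 5, 2011 (2 days later).
From Oct 5, 2011 to Dec 5, 2011: 26 + 30 + 5 = 61 days (rest of Oct, Nov, Dec).
61 ÷ 7 = 8 full weeks with remainder 5, so 8 more Wednesdays after the first → 9.

9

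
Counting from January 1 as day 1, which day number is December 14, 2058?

348

Days in months before December: 31 + 28 + 31 + 30 + 31 + 30 + 31 + 31 + 30 + 31 + 30 = 334.
Plus 14 days into December → day 348.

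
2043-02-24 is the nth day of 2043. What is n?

55

Days in months before February: 31 = 31.
Plus 24 days into February → day 55.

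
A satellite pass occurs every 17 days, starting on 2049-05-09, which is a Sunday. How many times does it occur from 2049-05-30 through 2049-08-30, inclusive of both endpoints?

5

Occurrences land 17·i days after 2049-05-09 for i = 0, 1, 2, …
2049-05-30 is 21 days after the start; 21 ÷ 17 = 1 remainder 4; since the remainder is 4, round up to i = 2. First occurrence in the window: #3 on 2049-06-12 (2×17 = 34 days in).
2049-08-30 is 113 days after the start; 113 ÷ 17 = 6 remainder 11. Last occurrence in the window: #7 on 2049-08-19.
Occurrences #3 through #7: 5 in total.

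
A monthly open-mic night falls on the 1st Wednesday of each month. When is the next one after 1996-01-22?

1996-02-07

January 1996 starts on a Monday, so its 1st Wednesday is 1996-01-03 (2 days in).
That is not after 1996-01-22, so look at February 1996.
February 1996 starts on a Thursday, so its 1st Wednesday is 1996-02-07 (6 days in).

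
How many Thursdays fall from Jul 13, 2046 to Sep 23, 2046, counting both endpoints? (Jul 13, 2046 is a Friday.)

Jul 13, 2046 is a Friday; the first Thursday on or after it is Jul 19, 2046 (6 days later).
From Jul 19, 2046 to Sep 23, 2046: 12 + 31 + 23 = 66 days (rest of Jul, Aug, Sep).
66 ÷ 7 = 9 full weeks with remainder 3, so 9 more Thursdays after the first → 10.

10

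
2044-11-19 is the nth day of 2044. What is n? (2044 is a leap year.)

Days in months before November: 31 + 29 + 31 + 30 + 31 + 30 + 31 + 31 + 30 + 31 = 305.
Plus 19 days into November → day 324.

324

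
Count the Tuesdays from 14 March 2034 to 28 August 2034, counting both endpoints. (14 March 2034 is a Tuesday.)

24

14 March 2034 is a Tuesday; the first Tuesday on or after it is 14 March 2034.
From 14 March 2034 to 28 August 2034: 17 + 30 + 31 + 30 + 31 + 28 = 167 days (rest of March, April, May, June, July, August).
167 ÷ 7 = 23 full weeks with remainder 6, so 23 more Tuesdays after the first → 24.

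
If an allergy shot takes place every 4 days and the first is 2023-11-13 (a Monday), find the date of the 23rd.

2024-02-09

The 23rd occurrence is 22 intervals after the first: 22 × 4 = 88 days after 2023-11-13.
November has 30 days — 17 days to the end of November leaves 71.
December has 31 days (40 left).
January has 31 days (9 left).
9 days into February → 2024-02-09.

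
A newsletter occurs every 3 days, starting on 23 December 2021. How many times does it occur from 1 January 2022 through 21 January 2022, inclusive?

7

Occurrences land 3·i days after 23 December 2021 for i = 0, 1, 2, …
1 January 2022 is 9 days after the start; 9 ÷ 3 = 3 remainder 0. First occurrence in the window: #4 on 1 January 2022 (3×3 = 9 days in).
21 January 2022 is 29 days after the start; 29 ÷ 3 = 9 remainder 2. Last occurrence in the window: #10 on 19 January 2022.
Occurrences #4 through #10: 7 in total.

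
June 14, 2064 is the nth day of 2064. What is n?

Days in months before June: 31 + 29 + 31 + 30 + 31 = 152.
Plus 14 days into June → day 166.

166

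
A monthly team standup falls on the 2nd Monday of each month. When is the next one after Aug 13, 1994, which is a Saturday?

Sep 12, 1994

Aug 1994 starts on a Monday; its first Monday is the 1st, so the 2nd Monday is the 8th — Aug 8, 1994.
That is not after Aug 13, 1994, so look at Sep 1994.
Sep 1994 starts on a Thursday; its first Monday is the 5th, so the 2nd Monday is the 12th — Sep 12, 1994.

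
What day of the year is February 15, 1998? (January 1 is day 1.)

46

Days in months before February: 31 = 31.
Plus 15 days into February → day 46.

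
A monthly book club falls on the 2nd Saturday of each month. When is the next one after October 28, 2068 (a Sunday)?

November 10, 2068

October 2068 starts on a Monday; its first Saturday is the 6th, so the 2nd Saturday is the 13th — October 13, 2068.
That is not after October 28, 2068, so look at November 2068.
November 2068 starts on a Thursday; its first Saturday is the 3rd, so the 2nd Saturday is the 10th — November 10, 2068.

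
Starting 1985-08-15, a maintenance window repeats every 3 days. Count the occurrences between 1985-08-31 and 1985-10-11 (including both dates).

14

Occurrences land 3·i days after 1985-08-15 for i = 0, 1, 2, …
1985-08-31 is 16 days after the start; 16 ÷ 3 = 5 remainder 1; since the remainder is 1, round up to i = 6. First occurrence in the window: #7 on 1985-09-02 (6×3 = 18 days in).
1985-10-11 is 57 days after the start; 57 ÷ 3 = 19 remainder 0. Last occurrence in the window: #20 on 1985-10-11.
Occurrences #7 through #20: 14 in total.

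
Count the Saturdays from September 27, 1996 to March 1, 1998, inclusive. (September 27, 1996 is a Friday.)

75

September 27, 1996 is a Friday; the first Saturday on or after it is September 28, 1996 (1 day later).
From September 28, 1996 to March 1, 1998: 94 + 365 + 60 = 519 days (rest of 1996, 1997, to March 1, 1998 in 1998).
519 ÷ 7 = 74 full weeks with remainder 1, so 74 more Saturdays after the first → 75.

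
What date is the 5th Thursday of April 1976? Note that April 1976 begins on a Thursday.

1976-04-29

April 1976 begins on a Thursday, so the first Thursday is April 1.
The 5th Thursday is 4 weeks later: 1 + 28 = 29.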